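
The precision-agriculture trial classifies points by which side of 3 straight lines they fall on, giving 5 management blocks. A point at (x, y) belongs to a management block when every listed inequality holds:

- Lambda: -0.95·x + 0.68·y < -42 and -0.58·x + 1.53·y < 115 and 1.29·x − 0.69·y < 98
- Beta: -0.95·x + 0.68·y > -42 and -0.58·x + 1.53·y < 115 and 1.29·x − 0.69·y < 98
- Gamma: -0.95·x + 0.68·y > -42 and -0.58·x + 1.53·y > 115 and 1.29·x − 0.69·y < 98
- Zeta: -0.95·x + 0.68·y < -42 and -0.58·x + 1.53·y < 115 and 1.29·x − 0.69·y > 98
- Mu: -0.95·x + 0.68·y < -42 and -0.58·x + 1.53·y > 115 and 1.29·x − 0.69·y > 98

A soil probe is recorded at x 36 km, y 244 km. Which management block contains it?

Gamma

-0.95·36 + 0.68·244 = 131.720, which is > -42
-0.58·36 + 1.53·244 = 352.440, which is > 115
1.29·36 − 0.69·244 = -121.920, which is < 98
This sign pattern matches Gamma.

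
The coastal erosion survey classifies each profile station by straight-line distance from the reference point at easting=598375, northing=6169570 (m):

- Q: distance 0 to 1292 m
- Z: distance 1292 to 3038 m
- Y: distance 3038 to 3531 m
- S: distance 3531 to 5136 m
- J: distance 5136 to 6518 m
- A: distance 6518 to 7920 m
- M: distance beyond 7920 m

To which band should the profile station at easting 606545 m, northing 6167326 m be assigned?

Distance = √((606545−598375)² + (6167326−6169570)²) = √(66748900.000 + 5035536.000) = 8472.570 m.
7920 ≤ 8472.570 < ∞ → M.

M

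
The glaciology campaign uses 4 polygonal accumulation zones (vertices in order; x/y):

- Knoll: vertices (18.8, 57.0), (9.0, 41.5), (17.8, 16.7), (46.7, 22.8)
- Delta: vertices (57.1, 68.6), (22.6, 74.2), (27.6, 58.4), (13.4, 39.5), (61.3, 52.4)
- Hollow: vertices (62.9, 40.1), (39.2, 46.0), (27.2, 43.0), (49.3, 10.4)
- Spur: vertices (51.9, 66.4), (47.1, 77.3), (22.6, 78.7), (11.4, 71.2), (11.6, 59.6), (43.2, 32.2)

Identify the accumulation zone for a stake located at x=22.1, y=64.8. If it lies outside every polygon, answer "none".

Spur

Cast a ray rightward from (22.1, 64.8). For each polygon, the edges (by vertex number in listed order) whose endpoints lie on opposite sides of y = 64.8, where each meets that height, and whether that is right or left of the point:
Knoll: no edge straddles that height → 0 crossings.
Delta: 2–3 at x≈25.57 (right), 5–1 at x≈58.09 (right) → 2 crossings.
Hollow: no edge straddles that height → 0 crossings.
Spur: 4–5 at x≈11.51 (left), 6–1 at x≈51.49 (right) → 1 crossing.
Only Spur has an odd count, so the point is inside Spur.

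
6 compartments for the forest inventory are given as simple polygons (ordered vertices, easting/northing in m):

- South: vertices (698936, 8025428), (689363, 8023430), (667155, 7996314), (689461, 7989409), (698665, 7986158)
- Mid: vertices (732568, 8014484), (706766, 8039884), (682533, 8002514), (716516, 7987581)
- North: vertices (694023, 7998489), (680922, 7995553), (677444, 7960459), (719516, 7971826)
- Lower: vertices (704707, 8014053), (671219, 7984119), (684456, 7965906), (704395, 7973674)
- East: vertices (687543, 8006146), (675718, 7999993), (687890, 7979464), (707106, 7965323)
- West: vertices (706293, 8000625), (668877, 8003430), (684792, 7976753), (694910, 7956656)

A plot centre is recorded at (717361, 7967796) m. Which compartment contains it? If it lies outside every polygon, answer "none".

Cast a ray rightward from (717361, 7967796). For each polygon, the edges (by vertex number in listed order) whose endpoints lie on opposite sides of northing = 7967796, where each meets that height, and whether that is right or left of the point:
South: no edge straddles that height → 0 crossings.
Mid: no edge straddles that height → 0 crossings.
North: 2–3 at easting≈678171.1 (left), 3–4 at easting≈704600.0 (left) → 0 crossings.
Lower: 2–3 at easting≈683082.4 (left), 3–4 at easting≈689307.3 (left) → 0 crossings.
East: 3–4 at easting≈703745.5 (left), 4–1 at easting≈705920.9 (left) → 0 crossings.
West: 3–4 at easting≈689301.5 (left), 4–1 at easting≈697794.0 (left) → 0 crossings.
All counts are even, so the point lies outside every listed polygon.

none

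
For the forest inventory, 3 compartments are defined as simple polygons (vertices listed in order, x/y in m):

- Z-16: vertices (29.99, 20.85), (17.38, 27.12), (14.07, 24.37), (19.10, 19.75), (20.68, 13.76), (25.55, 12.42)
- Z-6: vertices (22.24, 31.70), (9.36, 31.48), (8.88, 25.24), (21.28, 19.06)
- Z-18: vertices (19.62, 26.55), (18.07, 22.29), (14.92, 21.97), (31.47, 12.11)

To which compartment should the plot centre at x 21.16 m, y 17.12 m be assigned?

Cast a ray rightward from (21.16, 17.12). For each polygon, the edges (by vertex number in listed order) whose endpoints lie on opposite sides of y = 17.12, where each meets that height, and whether that is right or left of the point:
Z-16: 4–5 at x≈19.794 (left), 6–1 at x≈28.025 (right) → 1 crossing.
Z-6: no edge straddles that height → 0 crossings.
Z-18: 3–4 at x≈23.061 (right), 4–1 at x≈27.359 (right) → 2 crossings.
Only Z-16 has an odd count, so the point is inside Z-16.

Z-16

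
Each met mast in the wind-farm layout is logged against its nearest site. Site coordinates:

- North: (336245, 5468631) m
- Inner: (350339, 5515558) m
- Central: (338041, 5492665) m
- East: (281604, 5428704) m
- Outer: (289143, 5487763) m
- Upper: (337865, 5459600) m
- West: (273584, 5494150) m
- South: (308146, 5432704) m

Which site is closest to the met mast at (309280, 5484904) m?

Squared distances to each site:
North: 991921754.000; Inner: 2625509197.000; Central: 887428242.000; East: 3924400976.000; Outer: 413672650.000; Upper: 1457394641.000; West: 1359692932.000; South: 2726125956.000.
Minimum at Outer.

Outer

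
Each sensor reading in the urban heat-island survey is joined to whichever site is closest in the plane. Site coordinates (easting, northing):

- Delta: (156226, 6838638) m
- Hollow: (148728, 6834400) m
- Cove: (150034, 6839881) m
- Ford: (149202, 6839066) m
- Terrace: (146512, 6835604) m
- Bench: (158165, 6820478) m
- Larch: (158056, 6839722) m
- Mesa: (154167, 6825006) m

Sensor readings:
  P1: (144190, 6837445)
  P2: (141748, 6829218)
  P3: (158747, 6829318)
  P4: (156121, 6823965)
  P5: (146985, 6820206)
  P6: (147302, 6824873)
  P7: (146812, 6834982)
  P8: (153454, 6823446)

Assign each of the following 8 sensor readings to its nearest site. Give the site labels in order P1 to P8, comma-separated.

P1 → Terrace (d²=8780965.00)
P2 → Terrace (d²=63476692.00)
P3 → Mesa (d²=39569744.00)
P4 → Mesa (d²=4901797.00)
P5 → Mesa (d²=74621124.00)
P6 → Mesa (d²=47145914.00)
P7 → Terrace (d²=476884.00)
P8 → Mesa (d²=2941969.00)

Terrace, Terrace, Mesa, Mesa, Mesa, Mesa, Terrace, Mesa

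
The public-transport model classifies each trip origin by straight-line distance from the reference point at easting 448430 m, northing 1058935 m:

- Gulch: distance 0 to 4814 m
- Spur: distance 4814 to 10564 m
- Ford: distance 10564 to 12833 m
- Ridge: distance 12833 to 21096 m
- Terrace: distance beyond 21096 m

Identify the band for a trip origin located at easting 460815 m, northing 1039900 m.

Terrace

Distance = √((460815−448430)² + (1039900−1058935)²) = √(153388225.000 + 362331225.000) = 22709.457 m.
21096 ≤ 22709.457 < ∞ → Terrace.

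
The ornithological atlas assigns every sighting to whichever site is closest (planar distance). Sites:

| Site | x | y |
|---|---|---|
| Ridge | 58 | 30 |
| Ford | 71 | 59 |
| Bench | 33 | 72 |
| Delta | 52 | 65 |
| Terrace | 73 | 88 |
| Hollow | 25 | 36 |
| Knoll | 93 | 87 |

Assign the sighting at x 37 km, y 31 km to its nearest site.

Hollow

Squared distances to each site:
Ridge: 442.000; Ford: 1940.000; Bench: 1697.000; Delta: 1381.000; Terrace: 4545.000; Hollow: 169.000; Knoll: 6272.000.
Minimum at Hollow.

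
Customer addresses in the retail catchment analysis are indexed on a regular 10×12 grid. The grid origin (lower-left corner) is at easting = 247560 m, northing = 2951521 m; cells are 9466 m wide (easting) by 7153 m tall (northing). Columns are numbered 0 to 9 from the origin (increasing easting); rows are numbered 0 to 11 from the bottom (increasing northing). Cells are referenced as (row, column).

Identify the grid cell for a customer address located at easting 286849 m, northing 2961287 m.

(1, 4)

Column index: ⌊(286849 − 247560) / 9466⌋ = ⌊4.151⌋ = 4
Row offset from origin: ⌊(2961287 − 2951521) / 7153⌋ = ⌊1.365⌋ = 1 → row 1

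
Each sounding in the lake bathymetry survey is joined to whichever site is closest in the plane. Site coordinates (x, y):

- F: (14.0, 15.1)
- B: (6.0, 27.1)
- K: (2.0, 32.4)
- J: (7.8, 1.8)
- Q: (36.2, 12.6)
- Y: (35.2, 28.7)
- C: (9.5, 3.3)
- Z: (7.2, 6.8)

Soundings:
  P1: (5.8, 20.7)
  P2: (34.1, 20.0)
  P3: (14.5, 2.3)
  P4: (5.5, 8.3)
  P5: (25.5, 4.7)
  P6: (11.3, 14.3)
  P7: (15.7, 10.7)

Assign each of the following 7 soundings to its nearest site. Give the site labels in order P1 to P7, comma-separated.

P1 → B (d²=41.00)
P2 → Q (d²=59.17)
P3 → C (d²=26.00)
P4 → Z (d²=5.14)
P5 → Q (d²=176.90)
P6 → F (d²=7.93)
P7 → F (d²=22.25)

B, Q, C, Z, Q, F, F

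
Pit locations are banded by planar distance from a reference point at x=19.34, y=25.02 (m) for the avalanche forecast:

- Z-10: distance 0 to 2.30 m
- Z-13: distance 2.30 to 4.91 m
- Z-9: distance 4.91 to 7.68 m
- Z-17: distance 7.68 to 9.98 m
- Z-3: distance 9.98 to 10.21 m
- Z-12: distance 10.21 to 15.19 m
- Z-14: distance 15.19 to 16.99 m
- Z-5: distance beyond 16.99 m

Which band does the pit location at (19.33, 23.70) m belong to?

Z-10

Distance = √((19.33−19.34)² + (23.70−25.02)²) = √(0.000 + 1.742) = 1.320 m.
0 ≤ 1.320 < 2.30 → Z-10.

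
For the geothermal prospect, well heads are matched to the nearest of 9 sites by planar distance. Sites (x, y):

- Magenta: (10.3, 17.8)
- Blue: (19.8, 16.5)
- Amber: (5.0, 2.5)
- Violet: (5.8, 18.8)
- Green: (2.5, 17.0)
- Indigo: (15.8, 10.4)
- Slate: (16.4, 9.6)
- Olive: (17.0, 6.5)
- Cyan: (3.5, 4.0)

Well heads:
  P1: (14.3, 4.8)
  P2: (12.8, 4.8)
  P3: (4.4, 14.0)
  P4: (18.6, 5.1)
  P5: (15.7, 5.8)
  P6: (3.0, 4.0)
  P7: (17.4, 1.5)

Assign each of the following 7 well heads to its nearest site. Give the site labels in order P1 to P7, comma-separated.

Olive, Olive, Green, Olive, Olive, Cyan, Olive

P1 → Olive (d²=10.18)
P2 → Olive (d²=20.53)
P3 → Green (d²=12.61)
P4 → Olive (d²=4.52)
P5 → Olive (d²=2.18)
P6 → Cyan (d²=0.25)
P7 → Olive (d²=25.16)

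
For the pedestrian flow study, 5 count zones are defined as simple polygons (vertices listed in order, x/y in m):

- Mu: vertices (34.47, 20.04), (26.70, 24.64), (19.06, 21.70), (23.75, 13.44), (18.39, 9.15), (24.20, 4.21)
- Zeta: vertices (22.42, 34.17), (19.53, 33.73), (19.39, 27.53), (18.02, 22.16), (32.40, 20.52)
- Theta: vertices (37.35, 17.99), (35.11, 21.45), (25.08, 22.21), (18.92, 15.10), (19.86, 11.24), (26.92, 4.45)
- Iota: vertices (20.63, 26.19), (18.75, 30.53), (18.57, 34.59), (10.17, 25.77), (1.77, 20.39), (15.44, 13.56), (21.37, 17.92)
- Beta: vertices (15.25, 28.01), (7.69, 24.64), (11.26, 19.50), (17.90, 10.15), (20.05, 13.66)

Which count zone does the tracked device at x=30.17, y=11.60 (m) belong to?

Cast a ray rightward from (30.17, 11.60). For each polygon, the edges (by vertex number in listed order) whose endpoints lie on opposite sides of y = 11.60, where each meets that height, and whether that is right or left of the point:
Mu: 4–5 at x≈21.451 (left), 6–1 at x≈28.994 (left) → 0 crossings.
Zeta: no edge straddles that height → 0 crossings.
Theta: 4–5 at x≈19.772 (left), 6–1 at x≈32.428 (right) → 1 crossing.
Iota: no edge straddles that height → 0 crossings.
Beta: 3–4 at x≈16.870 (left), 4–5 at x≈18.788 (left) → 0 crossings.
Only Theta has an odd count, so the point is inside Theta.

Theta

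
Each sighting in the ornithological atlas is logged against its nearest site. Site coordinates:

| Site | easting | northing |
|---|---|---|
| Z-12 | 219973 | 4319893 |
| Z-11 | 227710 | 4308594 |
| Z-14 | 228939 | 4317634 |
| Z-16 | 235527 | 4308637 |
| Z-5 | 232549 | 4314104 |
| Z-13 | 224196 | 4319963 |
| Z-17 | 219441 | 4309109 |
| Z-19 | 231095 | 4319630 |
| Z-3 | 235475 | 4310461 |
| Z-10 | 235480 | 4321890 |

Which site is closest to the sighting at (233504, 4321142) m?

Z-10

Squared distances to each site:
Z-12: 184647962.000; Z-11: 191022740.000; Z-14: 33145289.000; Z-16: 160467554.000; Z-5: 50445469.000; Z-13: 88028905.000; Z-17: 342561058.000; Z-19: 8089425.000; Z-3: 117968602.000; Z-10: 4464080.000.
Minimum at Z-10.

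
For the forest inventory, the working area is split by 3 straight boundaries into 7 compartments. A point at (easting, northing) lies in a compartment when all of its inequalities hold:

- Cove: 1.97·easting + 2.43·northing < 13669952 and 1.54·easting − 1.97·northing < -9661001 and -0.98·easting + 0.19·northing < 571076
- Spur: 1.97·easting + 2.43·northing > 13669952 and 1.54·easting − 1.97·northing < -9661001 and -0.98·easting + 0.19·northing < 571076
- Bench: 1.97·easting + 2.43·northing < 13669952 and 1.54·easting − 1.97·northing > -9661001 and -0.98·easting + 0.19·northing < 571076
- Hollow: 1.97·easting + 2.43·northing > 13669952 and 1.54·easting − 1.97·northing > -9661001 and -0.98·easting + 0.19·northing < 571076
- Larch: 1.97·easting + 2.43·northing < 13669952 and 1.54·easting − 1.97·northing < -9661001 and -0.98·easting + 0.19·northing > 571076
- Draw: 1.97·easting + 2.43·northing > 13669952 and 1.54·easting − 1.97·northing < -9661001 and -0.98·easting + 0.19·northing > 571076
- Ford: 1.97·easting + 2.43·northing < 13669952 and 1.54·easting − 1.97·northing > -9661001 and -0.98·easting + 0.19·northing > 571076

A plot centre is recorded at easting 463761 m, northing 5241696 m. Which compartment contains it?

1.97·463761 + 2.43·5241696 = 13650930.450, which is < 13669952
1.54·463761 − 1.97·5241696 = -9611949.180, which is > -9661001
-0.98·463761 + 0.19·5241696 = 541436.460, which is < 571076
This sign pattern matches Bench.

Bench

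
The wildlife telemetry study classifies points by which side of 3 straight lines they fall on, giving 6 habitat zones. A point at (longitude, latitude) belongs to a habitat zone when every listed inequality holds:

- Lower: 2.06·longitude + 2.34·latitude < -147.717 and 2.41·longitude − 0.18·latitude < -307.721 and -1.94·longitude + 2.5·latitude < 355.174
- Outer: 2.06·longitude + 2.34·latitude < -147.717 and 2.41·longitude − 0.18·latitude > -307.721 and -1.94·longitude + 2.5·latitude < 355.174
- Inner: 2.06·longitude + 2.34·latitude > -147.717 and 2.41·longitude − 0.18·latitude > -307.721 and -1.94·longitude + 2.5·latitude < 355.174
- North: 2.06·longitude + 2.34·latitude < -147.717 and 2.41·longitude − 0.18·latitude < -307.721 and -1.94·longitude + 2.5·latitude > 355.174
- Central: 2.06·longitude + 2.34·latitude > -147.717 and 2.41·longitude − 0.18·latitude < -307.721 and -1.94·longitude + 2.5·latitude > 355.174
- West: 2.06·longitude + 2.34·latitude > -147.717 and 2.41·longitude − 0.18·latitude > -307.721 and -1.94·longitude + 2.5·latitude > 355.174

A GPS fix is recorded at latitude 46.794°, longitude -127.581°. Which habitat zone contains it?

North

2.06·-127.581 + 2.34·46.794 = -153.319, which is < -147.717
2.41·-127.581 − 0.18·46.794 = -315.893, which is < -307.721
-1.94·-127.581 + 2.5·46.794 = 364.492, which is > 355.174
This sign pattern matches North.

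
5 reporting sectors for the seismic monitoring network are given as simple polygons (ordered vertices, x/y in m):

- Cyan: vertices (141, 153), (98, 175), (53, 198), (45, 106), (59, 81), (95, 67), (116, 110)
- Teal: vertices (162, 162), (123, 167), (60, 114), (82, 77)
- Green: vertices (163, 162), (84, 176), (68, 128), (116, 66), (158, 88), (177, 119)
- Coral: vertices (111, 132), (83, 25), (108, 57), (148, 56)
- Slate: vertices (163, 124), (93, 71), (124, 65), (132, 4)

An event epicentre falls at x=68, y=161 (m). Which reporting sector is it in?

Cyan

Cast a ray rightward from (68, 161). For each polygon, the edges (by vertex number in listed order) whose endpoints lie on opposite sides of y = 161, where each meets that height, and whether that is right or left of the point:
Cyan: 1–2 at x≈125.4 (right), 3–4 at x≈49.8 (left) → 1 crossing.
Teal: 2–3 at x≈115.9 (right), 4–1 at x≈161.1 (right) → 2 crossings.
Green: 2–3 at x≈79.0 (right), 6–1 at x≈163.3 (right) → 2 crossings.
Coral: no edge straddles that height → 0 crossings.
Slate: no edge straddles that height → 0 crossings.
Only Cyan has an odd count, so the point is inside Cyan.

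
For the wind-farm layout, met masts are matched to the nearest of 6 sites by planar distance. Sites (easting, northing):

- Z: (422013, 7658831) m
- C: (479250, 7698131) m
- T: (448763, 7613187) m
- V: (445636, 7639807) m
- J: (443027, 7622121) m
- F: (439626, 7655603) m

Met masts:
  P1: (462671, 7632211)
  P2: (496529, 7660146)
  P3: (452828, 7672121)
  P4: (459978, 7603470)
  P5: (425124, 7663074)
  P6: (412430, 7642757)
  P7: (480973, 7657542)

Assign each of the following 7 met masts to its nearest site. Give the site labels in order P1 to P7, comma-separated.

P1 → V (d²=347890441.00)
P2 → C (d²=1741424066.00)
P3 → F (d²=447137128.00)
P4 → T (d²=220196314.00)
P5 → Z (d²=27681370.00)
P6 → Z (d²=350207365.00)
P7 → V (d²=1563233794.00)

V, C, F, T, Z, Z, V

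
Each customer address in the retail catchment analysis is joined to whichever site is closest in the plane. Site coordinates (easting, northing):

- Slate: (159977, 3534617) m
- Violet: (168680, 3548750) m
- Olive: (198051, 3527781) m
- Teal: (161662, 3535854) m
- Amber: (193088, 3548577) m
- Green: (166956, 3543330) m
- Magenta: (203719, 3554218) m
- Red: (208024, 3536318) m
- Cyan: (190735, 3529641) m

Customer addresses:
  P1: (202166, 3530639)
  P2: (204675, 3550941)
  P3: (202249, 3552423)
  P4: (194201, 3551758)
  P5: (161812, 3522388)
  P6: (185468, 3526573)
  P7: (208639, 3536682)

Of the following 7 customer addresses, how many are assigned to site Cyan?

1

P1 → Olive
P2 → Magenta
P3 → Magenta
P4 → Amber
P5 → Slate
P6 → Cyan
P7 → Red
1 of the 7 goes to Cyan.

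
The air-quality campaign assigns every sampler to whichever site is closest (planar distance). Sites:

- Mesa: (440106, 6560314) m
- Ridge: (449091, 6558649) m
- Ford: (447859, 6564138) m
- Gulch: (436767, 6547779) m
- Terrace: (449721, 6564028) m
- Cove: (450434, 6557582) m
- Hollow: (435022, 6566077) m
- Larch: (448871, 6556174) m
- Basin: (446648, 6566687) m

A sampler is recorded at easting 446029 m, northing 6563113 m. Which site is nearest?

Ford

Squared distances to each site:
Mesa: 42916330.000; Ridge: 29303140.000; Ford: 4399525.000; Gulch: 320916200.000; Terrace: 14468089.000; Cove: 49995986.000; Hollow: 129939345.000; Larch: 56226685.000; Basin: 13156637.000.
Minimum at Ford.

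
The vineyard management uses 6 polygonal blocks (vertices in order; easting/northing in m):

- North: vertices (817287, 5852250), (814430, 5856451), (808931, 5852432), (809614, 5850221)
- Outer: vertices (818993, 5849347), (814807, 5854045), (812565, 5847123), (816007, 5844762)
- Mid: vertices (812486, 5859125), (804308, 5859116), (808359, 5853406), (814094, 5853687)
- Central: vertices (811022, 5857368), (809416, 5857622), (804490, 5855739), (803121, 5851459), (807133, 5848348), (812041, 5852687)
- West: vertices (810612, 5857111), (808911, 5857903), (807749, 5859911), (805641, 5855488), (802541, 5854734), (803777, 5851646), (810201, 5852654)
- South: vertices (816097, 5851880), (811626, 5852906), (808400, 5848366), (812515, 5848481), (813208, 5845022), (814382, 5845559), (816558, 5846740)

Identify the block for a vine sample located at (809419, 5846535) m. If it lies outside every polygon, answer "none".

none

Cast a ray rightward from (809419, 5846535). For each polygon, the edges (by vertex number in listed order) whose endpoints lie on opposite sides of northing = 5846535, where each meets that height, and whether that is right or left of the point:
North: no edge straddles that height → 0 crossings.
Outer: 3–4 at easting≈813422.2 (right), 4–1 at easting≈817161.7 (right) → 2 crossings.
Mid: no edge straddles that height → 0 crossings.
Central: no edge straddles that height → 0 crossings.
West: no edge straddles that height → 0 crossings.
South: 4–5 at easting≈812904.9 (right), 6–7 at easting≈816180.3 (right) → 2 crossings.
All counts are even, so the point lies outside every listed polygon.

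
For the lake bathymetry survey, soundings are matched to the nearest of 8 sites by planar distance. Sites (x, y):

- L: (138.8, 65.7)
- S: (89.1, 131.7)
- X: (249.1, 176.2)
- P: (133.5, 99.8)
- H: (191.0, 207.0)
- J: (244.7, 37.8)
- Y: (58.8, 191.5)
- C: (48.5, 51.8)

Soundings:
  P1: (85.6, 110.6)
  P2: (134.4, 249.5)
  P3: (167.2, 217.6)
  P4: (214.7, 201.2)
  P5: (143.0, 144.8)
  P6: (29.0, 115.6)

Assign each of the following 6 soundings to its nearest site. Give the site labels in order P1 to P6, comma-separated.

P1 → S (d²=457.46)
P2 → H (d²=5009.81)
P3 → H (d²=678.80)
P4 → H (d²=595.33)
P5 → P (d²=2115.25)
P6 → S (d²=3871.22)

S, H, H, H, P, S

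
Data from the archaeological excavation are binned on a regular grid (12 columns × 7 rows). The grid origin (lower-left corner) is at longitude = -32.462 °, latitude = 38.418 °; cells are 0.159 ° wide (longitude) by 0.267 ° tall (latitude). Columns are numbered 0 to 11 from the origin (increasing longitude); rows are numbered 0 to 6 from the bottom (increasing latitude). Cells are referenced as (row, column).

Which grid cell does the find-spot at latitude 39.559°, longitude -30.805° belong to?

(4, 10)

Column index: ⌊(-30.805 − -32.462) / 0.159⌋ = ⌊10.421⌋ = 10
Row offset from origin: ⌊(39.559 − 38.418) / 0.267⌋ = ⌊4.273⌋ = 4 → row 4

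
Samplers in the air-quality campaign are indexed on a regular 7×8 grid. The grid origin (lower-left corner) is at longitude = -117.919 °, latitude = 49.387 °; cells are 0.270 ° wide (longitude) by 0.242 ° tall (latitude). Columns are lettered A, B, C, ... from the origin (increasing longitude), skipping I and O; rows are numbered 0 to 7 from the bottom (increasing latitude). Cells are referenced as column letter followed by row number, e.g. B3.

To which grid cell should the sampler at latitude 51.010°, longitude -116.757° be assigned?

E6

Column index: ⌊(-116.757 − -117.919) / 0.270⌋ = ⌊4.304⌋ = 4 → column E
Row offset from origin: ⌊(51.010 − 49.387) / 0.242⌋ = ⌊6.707⌋ = 6 → row 6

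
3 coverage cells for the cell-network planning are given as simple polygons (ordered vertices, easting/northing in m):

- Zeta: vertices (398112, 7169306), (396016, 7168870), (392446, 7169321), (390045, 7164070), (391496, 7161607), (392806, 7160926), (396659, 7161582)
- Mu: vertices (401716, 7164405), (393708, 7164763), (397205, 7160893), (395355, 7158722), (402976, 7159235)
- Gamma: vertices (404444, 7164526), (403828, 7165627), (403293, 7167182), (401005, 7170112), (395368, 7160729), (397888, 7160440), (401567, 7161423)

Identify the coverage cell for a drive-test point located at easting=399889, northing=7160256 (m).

Cast a ray rightward from (399889, 7160256). For each polygon, the edges (by vertex number in listed order) whose endpoints lie on opposite sides of northing = 7160256, where each meets that height, and whether that is right or left of the point:
Zeta: no edge straddles that height → 0 crossings.
Mu: 3–4 at easting≈396662.2 (left), 5–1 at easting≈402727.2 (right) → 1 crossing.
Gamma: no edge straddles that height → 0 crossings.
Only Mu has an odd count, so the point is inside Mu.

Mu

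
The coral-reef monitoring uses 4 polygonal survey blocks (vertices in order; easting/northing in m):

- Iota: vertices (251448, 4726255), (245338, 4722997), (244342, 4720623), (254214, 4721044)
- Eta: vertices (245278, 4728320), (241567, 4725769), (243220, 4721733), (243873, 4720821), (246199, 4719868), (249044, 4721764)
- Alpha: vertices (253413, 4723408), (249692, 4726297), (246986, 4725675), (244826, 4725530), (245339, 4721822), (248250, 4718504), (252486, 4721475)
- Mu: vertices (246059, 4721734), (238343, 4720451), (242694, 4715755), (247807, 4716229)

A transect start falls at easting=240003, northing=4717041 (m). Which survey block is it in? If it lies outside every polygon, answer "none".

Cast a ray rightward from (240003, 4717041). For each polygon, the edges (by vertex number in listed order) whose endpoints lie on opposite sides of northing = 4717041, where each meets that height, and whether that is right or left of the point:
Iota: no edge straddles that height → 0 crossings.
Eta: no edge straddles that height → 0 crossings.
Alpha: no edge straddles that height → 0 crossings.
Mu: 2–3 at easting≈241502.5 (right), 4–1 at easting≈247549.2 (right) → 2 crossings.
All counts are even, so the point lies outside every listed polygon.

none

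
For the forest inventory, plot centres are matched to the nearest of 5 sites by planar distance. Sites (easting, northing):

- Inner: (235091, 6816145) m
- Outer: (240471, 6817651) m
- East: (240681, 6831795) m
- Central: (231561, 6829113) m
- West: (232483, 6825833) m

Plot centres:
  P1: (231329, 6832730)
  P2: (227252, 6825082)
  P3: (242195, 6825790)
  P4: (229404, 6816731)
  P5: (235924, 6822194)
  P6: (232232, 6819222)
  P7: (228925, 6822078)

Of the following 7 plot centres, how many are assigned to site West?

P1 → Central
P2 → West
P3 → East
P4 → Inner
P5 → West
P6 → Inner
P7 → West
3 of the 7 go to West.

3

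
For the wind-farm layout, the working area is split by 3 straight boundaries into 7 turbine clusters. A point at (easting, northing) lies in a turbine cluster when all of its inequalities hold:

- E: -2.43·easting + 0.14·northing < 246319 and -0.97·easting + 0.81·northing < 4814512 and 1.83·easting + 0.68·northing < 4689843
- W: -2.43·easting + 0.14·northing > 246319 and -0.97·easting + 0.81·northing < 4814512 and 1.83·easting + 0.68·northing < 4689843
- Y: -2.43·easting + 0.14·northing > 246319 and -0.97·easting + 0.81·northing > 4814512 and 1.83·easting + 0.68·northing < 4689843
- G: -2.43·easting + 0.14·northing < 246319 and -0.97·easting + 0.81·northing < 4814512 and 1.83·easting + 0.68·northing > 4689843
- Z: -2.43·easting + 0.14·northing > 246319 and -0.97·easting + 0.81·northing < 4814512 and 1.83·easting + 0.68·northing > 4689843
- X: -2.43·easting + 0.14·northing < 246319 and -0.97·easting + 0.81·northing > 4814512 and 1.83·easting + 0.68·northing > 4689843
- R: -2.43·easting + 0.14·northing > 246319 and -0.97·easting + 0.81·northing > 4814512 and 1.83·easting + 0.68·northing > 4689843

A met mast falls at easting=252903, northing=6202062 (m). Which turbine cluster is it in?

-2.43·252903 + 0.14·6202062 = 253734.390, which is > 246319
-0.97·252903 + 0.81·6202062 = 4778354.310, which is < 4814512
1.83·252903 + 0.68·6202062 = 4680214.650, which is < 4689843
This sign pattern matches W.

W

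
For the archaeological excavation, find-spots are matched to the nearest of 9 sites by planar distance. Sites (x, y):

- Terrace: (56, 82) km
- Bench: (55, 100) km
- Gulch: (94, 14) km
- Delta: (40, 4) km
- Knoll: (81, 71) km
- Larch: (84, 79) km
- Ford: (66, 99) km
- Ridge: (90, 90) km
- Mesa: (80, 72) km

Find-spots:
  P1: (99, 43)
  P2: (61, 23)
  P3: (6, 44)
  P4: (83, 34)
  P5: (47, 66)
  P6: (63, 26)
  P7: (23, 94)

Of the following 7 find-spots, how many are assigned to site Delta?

P1 → Gulch
P2 → Delta
P3 → Delta
P4 → Gulch
P5 → Terrace
P6 → Delta
P7 → Bench
3 of the 7 go to Delta.

3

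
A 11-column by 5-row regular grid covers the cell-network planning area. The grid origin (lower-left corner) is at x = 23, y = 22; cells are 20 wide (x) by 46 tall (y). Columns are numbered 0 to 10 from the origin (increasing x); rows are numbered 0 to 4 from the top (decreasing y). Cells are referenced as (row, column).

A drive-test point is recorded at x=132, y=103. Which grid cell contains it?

Column index: ⌊(132 − 23) / 20⌋ = ⌊5.450⌋ = 5
Row offset from origin: ⌊(103 − 22) / 46⌋ = ⌊1.761⌋ = 1 → row 3 (counted from top)

(3, 5)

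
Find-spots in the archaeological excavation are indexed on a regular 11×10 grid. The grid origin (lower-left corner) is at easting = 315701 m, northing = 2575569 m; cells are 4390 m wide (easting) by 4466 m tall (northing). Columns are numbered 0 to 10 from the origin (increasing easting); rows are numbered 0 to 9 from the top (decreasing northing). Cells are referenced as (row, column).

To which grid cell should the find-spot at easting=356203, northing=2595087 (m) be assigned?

(5, 9)

Column index: ⌊(356203 − 315701) / 4390⌋ = ⌊9.226⌋ = 9
Row offset from origin: ⌊(2595087 − 2575569) / 4466⌋ = ⌊4.370⌋ = 4 → row 5 (counted from top)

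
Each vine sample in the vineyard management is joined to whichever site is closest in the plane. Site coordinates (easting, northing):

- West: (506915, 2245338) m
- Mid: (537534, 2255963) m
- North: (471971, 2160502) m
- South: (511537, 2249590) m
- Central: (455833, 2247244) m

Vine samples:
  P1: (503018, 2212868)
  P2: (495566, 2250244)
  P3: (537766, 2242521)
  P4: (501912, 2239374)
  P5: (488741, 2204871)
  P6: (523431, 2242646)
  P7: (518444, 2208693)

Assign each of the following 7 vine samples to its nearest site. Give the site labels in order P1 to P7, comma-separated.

P1 → West (d²=1069487509.00)
P2 → West (d²=152868637.00)
P3 → Mid (d²=180741188.00)
P4 → West (d²=60599305.00)
P5 → West (d²=1967872365.00)
P6 → South (d²=189686372.00)
P7 → West (d²=1475773866.00)

West, West, Mid, West, West, South, West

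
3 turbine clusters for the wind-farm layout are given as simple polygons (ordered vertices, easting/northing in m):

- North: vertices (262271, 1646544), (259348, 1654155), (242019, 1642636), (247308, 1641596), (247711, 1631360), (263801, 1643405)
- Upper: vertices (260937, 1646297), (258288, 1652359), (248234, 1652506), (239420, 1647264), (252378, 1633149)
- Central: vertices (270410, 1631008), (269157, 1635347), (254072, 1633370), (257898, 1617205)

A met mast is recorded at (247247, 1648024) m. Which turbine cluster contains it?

Upper

Cast a ray rightward from (247247, 1648024). For each polygon, the edges (by vertex number in listed order) whose endpoints lie on opposite sides of northing = 1648024, where each meets that height, and whether that is right or left of the point:
North: 1–2 at easting≈261702.6 (right), 2–3 at easting≈250124.6 (right) → 2 crossings.
Upper: 1–2 at easting≈260182.3 (right), 3–4 at easting≈240697.9 (left) → 1 crossing.
Central: no edge straddles that height → 0 crossings.
Only Upper has an odd count, so the point is inside Upper.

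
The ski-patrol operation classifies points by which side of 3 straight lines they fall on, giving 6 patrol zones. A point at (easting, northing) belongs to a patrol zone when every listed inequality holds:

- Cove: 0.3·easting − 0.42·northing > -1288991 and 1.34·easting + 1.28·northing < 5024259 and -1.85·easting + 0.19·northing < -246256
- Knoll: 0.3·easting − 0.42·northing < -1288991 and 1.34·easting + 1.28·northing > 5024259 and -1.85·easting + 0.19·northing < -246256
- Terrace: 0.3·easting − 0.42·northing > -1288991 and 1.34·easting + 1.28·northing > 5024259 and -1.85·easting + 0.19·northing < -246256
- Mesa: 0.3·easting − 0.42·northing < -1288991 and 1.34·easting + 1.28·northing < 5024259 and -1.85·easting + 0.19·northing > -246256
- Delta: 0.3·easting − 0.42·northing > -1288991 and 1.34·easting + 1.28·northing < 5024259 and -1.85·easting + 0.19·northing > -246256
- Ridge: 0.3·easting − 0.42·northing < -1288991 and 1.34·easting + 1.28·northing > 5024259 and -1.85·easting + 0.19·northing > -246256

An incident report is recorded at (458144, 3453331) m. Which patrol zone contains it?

0.3·458144 − 0.42·3453331 = -1312955.820, which is < -1288991
1.34·458144 + 1.28·3453331 = 5034176.640, which is > 5024259
-1.85·458144 + 0.19·3453331 = -191433.510, which is > -246256
This sign pattern matches Ridge.

Ridge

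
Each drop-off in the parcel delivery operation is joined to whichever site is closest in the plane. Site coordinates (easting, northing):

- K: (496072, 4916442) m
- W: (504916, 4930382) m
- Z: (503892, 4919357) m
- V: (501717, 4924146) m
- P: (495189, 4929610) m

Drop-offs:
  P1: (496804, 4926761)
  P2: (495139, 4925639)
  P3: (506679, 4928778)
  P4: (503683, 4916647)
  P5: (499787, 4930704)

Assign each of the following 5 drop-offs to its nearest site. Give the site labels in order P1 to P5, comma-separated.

P1 → P (d²=10725026.00)
P2 → P (d²=15771341.00)
P3 → W (d²=5680985.00)
P4 → Z (d²=7387781.00)
P5 → P (d²=22338440.00)

P, P, W, Z, P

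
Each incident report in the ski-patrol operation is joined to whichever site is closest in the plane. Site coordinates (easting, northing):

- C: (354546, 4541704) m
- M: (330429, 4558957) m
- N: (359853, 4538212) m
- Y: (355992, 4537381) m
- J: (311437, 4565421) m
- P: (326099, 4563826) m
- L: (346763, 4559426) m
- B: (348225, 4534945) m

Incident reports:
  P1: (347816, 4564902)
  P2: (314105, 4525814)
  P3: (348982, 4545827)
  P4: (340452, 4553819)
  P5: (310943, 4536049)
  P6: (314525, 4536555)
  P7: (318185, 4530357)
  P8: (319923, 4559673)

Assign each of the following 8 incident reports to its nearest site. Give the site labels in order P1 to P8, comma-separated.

L, B, C, L, J, M, B, P

P1 → L (d²=31095385.00)
P2 → B (d²=1247549561.00)
P3 → C (d²=47957225.00)
P4 → L (d²=71267170.00)
P5 → J (d²=862958420.00)
P6 → M (d²=754786820.00)
P7 → B (d²=923451344.00)
P8 → P (d²=55390385.00)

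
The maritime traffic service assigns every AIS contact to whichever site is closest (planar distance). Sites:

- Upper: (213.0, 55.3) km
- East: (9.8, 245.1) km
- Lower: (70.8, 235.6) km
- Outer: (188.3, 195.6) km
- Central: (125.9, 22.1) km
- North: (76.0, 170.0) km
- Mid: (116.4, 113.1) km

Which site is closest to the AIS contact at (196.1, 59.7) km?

Upper

Squared distances to each site:
Upper: 304.970; East: 69080.850; Lower: 46640.900; Outer: 18529.650; Central: 6341.800; North: 26590.100; Mid: 9203.650.
Minimum at Upper.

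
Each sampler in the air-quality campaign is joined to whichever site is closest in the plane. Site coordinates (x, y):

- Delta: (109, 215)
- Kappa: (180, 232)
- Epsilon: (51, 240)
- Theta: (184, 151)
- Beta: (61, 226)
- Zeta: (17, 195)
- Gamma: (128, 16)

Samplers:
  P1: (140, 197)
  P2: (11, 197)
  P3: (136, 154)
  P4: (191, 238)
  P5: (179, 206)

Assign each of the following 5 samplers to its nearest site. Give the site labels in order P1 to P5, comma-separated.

P1 → Delta (d²=1285.00)
P2 → Zeta (d²=40.00)
P3 → Theta (d²=2313.00)
P4 → Kappa (d²=157.00)
P5 → Kappa (d²=677.00)

Delta, Zeta, Theta, Kappa, Kappa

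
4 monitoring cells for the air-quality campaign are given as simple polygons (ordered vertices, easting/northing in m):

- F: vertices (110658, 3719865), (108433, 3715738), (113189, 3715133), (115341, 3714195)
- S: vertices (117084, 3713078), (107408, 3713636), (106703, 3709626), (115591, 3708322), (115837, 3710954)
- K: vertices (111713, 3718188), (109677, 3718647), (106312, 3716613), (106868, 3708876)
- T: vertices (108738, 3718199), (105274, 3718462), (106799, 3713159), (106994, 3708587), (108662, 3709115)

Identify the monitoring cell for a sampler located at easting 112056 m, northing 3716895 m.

Cast a ray rightward from (112056, 3716895). For each polygon, the edges (by vertex number in listed order) whose endpoints lie on opposite sides of northing = 3716895, where each meets that height, and whether that is right or left of the point:
F: 1–2 at easting≈109056.8 (left), 4–1 at easting≈113111.0 (right) → 1 crossing.
S: no edge straddles that height → 0 crossings.
K: 2–3 at easting≈106778.5 (left), 4–1 at easting≈111040.3 (left) → 0 crossings.
T: 2–3 at easting≈105724.6 (left), 5–1 at easting≈108727.1 (left) → 0 crossings.
Only F has an odd count, so the point is inside F.

F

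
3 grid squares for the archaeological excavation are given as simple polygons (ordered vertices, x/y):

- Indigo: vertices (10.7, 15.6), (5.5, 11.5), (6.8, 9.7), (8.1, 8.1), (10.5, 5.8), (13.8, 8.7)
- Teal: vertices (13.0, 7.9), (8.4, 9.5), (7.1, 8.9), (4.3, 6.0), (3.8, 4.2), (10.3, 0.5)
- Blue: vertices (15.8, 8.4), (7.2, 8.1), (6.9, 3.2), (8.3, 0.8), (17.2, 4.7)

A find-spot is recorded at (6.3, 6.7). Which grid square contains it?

Teal

Cast a ray rightward from (6.3, 6.7). For each polygon, the edges (by vertex number in listed order) whose endpoints lie on opposite sides of y = 6.7, where each meets that height, and whether that is right or left of the point:
Indigo: 4–5 at x≈9.56 (right), 5–6 at x≈11.52 (right) → 2 crossings.
Teal: 3–4 at x≈4.98 (left), 6–1 at x≈12.56 (right) → 1 crossing.
Blue: 2–3 at x≈7.11 (right), 5–1 at x≈16.44 (right) → 2 crossings.
Only Teal has an odd count, so the point is inside Teal.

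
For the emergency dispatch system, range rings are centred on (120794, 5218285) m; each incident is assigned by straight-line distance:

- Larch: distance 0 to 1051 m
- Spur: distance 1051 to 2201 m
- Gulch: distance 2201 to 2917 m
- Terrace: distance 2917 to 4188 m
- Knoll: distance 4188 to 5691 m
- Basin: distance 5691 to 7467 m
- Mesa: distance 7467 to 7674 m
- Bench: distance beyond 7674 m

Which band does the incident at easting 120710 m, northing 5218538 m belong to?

Distance = √((120710−120794)² + (5218538−5218285)²) = √(7056.000 + 64009.000) = 266.580 m.
0 ≤ 266.580 < 1051 → Larch.

Larch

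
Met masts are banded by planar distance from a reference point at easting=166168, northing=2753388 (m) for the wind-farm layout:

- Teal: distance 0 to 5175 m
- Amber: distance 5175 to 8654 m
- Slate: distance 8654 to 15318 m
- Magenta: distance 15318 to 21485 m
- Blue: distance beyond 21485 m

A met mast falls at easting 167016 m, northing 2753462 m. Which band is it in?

Distance = √((167016−166168)² + (2753462−2753388)²) = √(719104.000 + 5476.000) = 851.223 m.
0 ≤ 851.223 < 5175 → Teal.

Teal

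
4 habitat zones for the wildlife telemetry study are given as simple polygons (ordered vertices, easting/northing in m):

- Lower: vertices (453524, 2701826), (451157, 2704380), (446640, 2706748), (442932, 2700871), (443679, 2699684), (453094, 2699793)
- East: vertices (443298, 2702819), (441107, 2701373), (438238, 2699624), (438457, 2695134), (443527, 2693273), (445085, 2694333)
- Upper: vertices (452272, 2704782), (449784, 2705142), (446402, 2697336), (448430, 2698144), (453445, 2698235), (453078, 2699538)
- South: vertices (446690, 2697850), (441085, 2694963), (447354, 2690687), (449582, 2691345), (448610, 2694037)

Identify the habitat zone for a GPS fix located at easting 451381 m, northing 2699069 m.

Cast a ray rightward from (451381, 2699069). For each polygon, the edges (by vertex number in listed order) whose endpoints lie on opposite sides of northing = 2699069, where each meets that height, and whether that is right or left of the point:
Lower: no edge straddles that height → 0 crossings.
East: 3–4 at easting≈438265.1 (left), 6–1 at easting≈444087.7 (left) → 0 crossings.
Upper: 2–3 at easting≈447152.8 (left), 5–6 at easting≈453210.1 (right) → 1 crossing.
South: no edge straddles that height → 0 crossings.
Only Upper has an odd count, so the point is inside Upper.

Upper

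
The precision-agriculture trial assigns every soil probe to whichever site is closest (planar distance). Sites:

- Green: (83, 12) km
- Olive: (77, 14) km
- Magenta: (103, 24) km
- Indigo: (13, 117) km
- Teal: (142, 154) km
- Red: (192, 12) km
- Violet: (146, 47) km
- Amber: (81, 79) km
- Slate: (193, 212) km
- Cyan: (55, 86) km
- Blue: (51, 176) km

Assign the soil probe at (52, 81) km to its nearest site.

Cyan

Squared distances to each site:
Green: 5722.000; Olive: 5114.000; Magenta: 5850.000; Indigo: 2817.000; Teal: 13429.000; Red: 24361.000; Violet: 9992.000; Amber: 845.000; Slate: 37042.000; Cyan: 34.000; Blue: 9026.000.
Minimum at Cyan.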